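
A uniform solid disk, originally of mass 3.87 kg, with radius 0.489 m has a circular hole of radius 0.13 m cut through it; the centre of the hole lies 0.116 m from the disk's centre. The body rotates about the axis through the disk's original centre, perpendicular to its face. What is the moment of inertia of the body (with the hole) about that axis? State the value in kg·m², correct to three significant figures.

Unpierced body about its centre: I₀ = (1/2)MR² = (1/2)(3.87)(0.489)² = 0.4627 kg·m².
The removed disk has mass m = M·(r/R)² = (3.87)(0.13/0.489)² = 0.27351 kg (same uniform areal density).
Its moment of inertia about the rotation axis (parallel-axis theorem): I_hole = (1/2)mr² + md² = (1/2)(0.27351)(0.13)² + (0.27351)(0.116)² = 0.0059916 kg·m².
Treating the hole as negative mass, I = I₀ − I_hole = 0.4627 − 0.0059916 = 0.45671 kg·m².

0.457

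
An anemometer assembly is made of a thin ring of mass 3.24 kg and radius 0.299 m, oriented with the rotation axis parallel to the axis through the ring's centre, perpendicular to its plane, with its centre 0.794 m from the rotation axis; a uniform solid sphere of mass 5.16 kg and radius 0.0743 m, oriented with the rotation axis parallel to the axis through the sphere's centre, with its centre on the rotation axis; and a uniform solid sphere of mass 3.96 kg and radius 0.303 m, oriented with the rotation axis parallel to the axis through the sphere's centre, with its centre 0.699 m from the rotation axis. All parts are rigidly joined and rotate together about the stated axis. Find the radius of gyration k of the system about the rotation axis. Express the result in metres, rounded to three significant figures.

Thin ring: I_cm = MR² = (3.24)(0.299)² = 0.28966 kg·m²; centre at d = 0.794 m, so I = I_cm + Md² gives I = 0.28966 + (3.24)(0.794)² = 2.3323 kg·m².
Solid sphere: I_cm = (2/5)MR² = (2/5)(5.16)(0.0743)² = 0.011394 kg·m²; axis through the centre, so I = 0.011394 kg·m².
Solid sphere: I_cm = (2/5)MR² = (2/5)(3.96)(0.303)² = 0.14543 kg·m²; centre at d = 0.699 m, so I = I_cm + Md² gives I = 0.14543 + (3.96)(0.699)² = 2.0803 kg·m².
Total I = 4.424 kg·m²; total mass M = 12.36 kg.
k = √(I/M) = √(4.424/12.36) = 0.59827 m.

0.598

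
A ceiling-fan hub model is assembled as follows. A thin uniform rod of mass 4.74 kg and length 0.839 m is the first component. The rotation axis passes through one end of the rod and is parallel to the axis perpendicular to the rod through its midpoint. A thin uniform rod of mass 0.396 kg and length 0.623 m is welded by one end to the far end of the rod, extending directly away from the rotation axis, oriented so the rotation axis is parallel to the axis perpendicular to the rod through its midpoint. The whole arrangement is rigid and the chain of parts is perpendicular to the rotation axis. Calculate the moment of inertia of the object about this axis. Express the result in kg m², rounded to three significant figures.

Thin rod: I_cm = (1/12)ML² = (1/12)(4.74)(0.839)² = 0.27805 kg m²; centre at d = 0.4195 m, so I = I_cm + Md² gives I = 0.27805 + (4.74)(0.4195)² = 1.1122 kg m².
Thin rod: I_cm = (1/12)ML² = (1/12)(0.396)(0.623)² = 0.012808 kg m²; centre at d = 0.4195 + 0.4195 + 0.3115 = 1.1505 m, so I = I_cm + Md² gives I = 0.012808 + (0.396)(1.1505)² = 0.53697 kg m².
Total I = 1.1122 + 0.53697 = 1.6492 kg m².

1.65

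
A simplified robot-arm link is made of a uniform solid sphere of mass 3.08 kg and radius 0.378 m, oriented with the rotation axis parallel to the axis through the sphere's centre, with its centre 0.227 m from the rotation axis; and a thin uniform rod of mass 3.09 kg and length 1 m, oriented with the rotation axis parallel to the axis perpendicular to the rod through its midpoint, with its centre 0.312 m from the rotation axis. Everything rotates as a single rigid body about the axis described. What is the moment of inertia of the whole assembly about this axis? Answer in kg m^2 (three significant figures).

Solid sphere: I_cm = (2/5)MR² = (2/5)(3.08)(0.378)² = 0.17603 kg m^2; centre at d = 0.227 m, so I = I_cm + Md² gives I = 0.17603 + (3.08)(0.227)² = 0.33474 kg m^2.
Thin rod: I_cm = (1/12)ML² = (1/12)(3.09)(1)² = 0.2575 kg m^2; centre at d = 0.312 m, so I = I_cm + Md² gives I = 0.2575 + (3.09)(0.312)² = 0.55829 kg m^2.
Total I = 0.33474 + 0.55829 = 0.89304 kg m^2.

0.893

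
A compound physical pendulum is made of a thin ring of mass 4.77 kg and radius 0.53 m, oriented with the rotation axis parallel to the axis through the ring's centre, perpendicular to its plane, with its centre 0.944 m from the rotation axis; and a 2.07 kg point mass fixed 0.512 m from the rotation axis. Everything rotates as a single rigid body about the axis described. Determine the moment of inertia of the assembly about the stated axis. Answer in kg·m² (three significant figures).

Thin ring: I_cm = MR² = (4.77)(0.53)² = 1.3399 kg·m²; centre at d = 0.944 m, so I = I_cm + Md² gives I = 1.3399 + (4.77)(0.944)² = 5.5906 kg·m².
Point mass: I_cm = 0; centre at d = 0.512 m, so I = I_cm + Md² gives I = 0 + (2.07)(0.512)² = 0.54264 kg·m².
Total I = 5.5906 + 0.54264 = 6.1332 kg·m².

6.13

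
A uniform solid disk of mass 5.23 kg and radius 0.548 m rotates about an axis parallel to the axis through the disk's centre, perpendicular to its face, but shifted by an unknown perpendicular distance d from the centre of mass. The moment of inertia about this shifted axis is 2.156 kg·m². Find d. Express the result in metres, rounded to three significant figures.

0.512

About the centre-of-mass axis, I_cm = (1/2)MR² = (1/2)(5.23)(0.548)² = 0.78529 kg·m².
Parallel axis theorem: I = I_cm + Md², so Md² = 2.156 − 0.78529 = 1.3707 kg·m².
d = √(1.3707 / 5.23) = 0.51194 m.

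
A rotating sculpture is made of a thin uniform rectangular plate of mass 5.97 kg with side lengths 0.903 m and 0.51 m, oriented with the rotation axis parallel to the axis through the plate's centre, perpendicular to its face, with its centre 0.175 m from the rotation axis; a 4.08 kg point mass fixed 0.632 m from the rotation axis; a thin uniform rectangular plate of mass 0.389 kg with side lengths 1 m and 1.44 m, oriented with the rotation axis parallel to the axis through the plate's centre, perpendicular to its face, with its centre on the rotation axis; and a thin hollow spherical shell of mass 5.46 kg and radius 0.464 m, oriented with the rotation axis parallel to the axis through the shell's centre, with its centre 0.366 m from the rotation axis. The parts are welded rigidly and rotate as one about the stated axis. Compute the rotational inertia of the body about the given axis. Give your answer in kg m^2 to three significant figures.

Rectangular plate: I_cm = (1/12)M(a²+b²) = (1/12)(5.97)[(0.903)² + (0.51)²] = 0.53507 kg m^2; centre at d = 0.175 m, so I = I_cm + Md² gives I = 0.53507 + (5.97)(0.175)² = 0.7179 kg m^2.
Point mass: I_cm = 0; centre at d = 0.632 m, so I = I_cm + Md² gives I = 0 + (4.08)(0.632)² = 1.6296 kg m^2.
Rectangular plate: I_cm = (1/12)M(a²+b²) = (1/12)(0.389)[(1)² + (1.44)²] = 0.099636 kg m^2; axis through the centre, so I = 0.099636 kg m^2.
Spherical shell: I_cm = (2/3)MR² = (2/3)(5.46)(0.464)² = 0.78368 kg m^2; centre at d = 0.366 m, so I = I_cm + Md² gives I = 0.78368 + (5.46)(0.366)² = 1.5151 kg m^2.
Total I = 0.7179 + 1.6296 + 0.099636 + 1.5151 = 3.9623 kg m^2.

3.96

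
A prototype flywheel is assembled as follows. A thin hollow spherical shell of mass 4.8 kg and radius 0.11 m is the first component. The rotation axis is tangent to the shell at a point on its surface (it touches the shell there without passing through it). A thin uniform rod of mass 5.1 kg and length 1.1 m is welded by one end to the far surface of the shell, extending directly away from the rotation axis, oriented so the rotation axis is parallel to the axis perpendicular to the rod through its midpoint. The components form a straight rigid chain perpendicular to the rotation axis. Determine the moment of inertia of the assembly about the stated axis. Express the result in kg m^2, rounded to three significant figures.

3.63

Spherical shell: I_cm = (2/3)MR² = (2/3)(4.8)(0.11)² = 0.03872 kg m^2; centre at d = 0.11 m, so the parallel axis theorem gives I = 0.03872 + (4.8)(0.11)² = 0.0968 kg m^2.
Thin rod: I_cm = (1/12)ML² = (1/12)(5.1)(1.1)² = 0.51425 kg m^2; centre at d = 0.11 + 0.11 + 0.55 = 0.77 m, so the parallel axis theorem gives I = 0.51425 + (5.1)(0.77)² = 3.538 kg m^2.
Total I = 0.0968 + 3.538 = 3.6348 kg m^2.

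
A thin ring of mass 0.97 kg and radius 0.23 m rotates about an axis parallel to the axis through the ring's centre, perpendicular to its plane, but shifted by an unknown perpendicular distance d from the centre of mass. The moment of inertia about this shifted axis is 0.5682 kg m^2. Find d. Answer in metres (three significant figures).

0.730

About the centre-of-mass axis, I_cm = MR² = (0.97)(0.23)² = 0.051313 kg m^2.
Parallel axis theorem: I = I_cm + Md², so Md² = 0.5682 − 0.051313 = 0.51689 kg m^2.
d = √(0.51689 / 0.97) = 0.72998 m.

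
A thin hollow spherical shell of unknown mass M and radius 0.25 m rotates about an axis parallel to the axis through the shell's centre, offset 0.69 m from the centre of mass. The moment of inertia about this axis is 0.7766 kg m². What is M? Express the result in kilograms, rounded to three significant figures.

1.50

I = I_cm + Md² = (2/3)MR² + Md² = M·[0.666667·(0.25)² + (0.69)²] = M·0.51777.
So M = 0.7766 / 0.51777 = 1.4999 kg.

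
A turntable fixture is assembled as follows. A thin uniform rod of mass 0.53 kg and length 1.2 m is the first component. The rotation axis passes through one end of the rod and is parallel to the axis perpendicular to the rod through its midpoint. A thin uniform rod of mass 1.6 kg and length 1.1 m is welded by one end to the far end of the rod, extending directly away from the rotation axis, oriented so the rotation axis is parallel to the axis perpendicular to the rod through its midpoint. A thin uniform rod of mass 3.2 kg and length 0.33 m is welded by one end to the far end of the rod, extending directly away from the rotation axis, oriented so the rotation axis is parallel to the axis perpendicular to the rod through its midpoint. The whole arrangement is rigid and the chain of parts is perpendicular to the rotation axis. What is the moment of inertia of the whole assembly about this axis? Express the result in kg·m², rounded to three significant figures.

24.8

Thin rod: I_cm = (1/12)ML² = (1/12)(0.53)(1.2)² = 0.0636 kg·m²; centre at d = 0.6 m, so the parallel axis theorem gives I = 0.0636 + (0.53)(0.6)² = 0.2544 kg·m².
Thin rod: I_cm = (1/12)ML² = (1/12)(1.6)(1.1)² = 0.16133 kg·m²; centre at d = 0.6 + 0.6 + 0.55 = 1.75 m, so the parallel axis theorem gives I = 0.16133 + (1.6)(1.75)² = 5.0613 kg·m².
Thin rod: I_cm = (1/12)ML² = (1/12)(3.2)(0.33)² = 0.02904 kg·m²; centre at d = 0.6 + 0.6 + 0.55 + 0.55 + 0.165 = 2.465 m, so the parallel axis theorem gives I = 0.02904 + (3.2)(2.465)² = 19.473 kg·m².
Total I = 0.2544 + 5.0613 + 19.473 = 24.789 kg·m².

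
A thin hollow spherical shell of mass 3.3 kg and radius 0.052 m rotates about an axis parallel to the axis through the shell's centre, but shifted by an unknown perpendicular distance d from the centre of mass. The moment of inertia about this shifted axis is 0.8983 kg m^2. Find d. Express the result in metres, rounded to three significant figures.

0.520

About the centre-of-mass axis, I_cm = (2/3)MR² = (2/3)(3.3)(0.052)² = 0.0059488 kg m^2.
Parallel axis theorem: I = I_cm + Md², so Md² = 0.8983 − 0.0059488 = 0.89235 kg m^2.
d = √(0.89235 / 3.3) = 0.52001 m.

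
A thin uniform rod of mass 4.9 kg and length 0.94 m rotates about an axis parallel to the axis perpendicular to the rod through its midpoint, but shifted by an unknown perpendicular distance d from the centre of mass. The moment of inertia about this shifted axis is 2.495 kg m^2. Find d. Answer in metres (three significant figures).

About the centre-of-mass axis, I_cm = (1/12)ML² = (1/12)(4.9)(0.94)² = 0.3608 kg m^2.
Parallel axis theorem: I = I_cm + Md², so Md² = 2.495 − 0.3608 = 2.1342 kg m^2.
d = √(2.1342 / 4.9) = 0.65996 m.

0.660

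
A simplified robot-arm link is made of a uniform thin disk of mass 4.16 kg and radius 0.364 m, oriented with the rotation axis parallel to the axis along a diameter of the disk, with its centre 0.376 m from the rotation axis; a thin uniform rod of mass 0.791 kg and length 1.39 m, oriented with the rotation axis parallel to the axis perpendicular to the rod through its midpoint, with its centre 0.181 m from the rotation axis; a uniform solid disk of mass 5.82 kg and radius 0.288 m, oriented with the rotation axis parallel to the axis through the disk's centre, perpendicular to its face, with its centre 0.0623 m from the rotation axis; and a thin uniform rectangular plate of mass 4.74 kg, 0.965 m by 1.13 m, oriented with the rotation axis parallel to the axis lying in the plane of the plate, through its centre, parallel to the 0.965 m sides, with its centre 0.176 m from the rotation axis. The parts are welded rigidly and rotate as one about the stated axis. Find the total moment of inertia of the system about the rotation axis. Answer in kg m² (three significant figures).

Thin disk: I_cm = (1/4)MR² = (1/4)(4.16)(0.364)² = 0.1378 kg m²; centre at d = 0.376 m, so the parallel axis theorem gives I = 0.1378 + (4.16)(0.376)² = 0.72592 kg m².
Thin rod: I_cm = (1/12)ML² = (1/12)(0.791)(1.39)² = 0.12736 kg m²; centre at d = 0.181 m, so the parallel axis theorem gives I = 0.12736 + (0.791)(0.181)² = 0.15327 kg m².
Solid disk: I_cm = (1/2)MR² = (1/2)(5.82)(0.288)² = 0.24137 kg m²; centre at d = 0.0623 m, so the parallel axis theorem gives I = 0.24137 + (5.82)(0.0623)² = 0.26396 kg m².
Rectangular plate: I_cm = (1/12)Mb² = (1/12)(4.74)(1.13)² = 0.50438 kg m²; centre at d = 0.176 m, so the parallel axis theorem gives I = 0.50438 + (4.74)(0.176)² = 0.6512 kg m².
Total I = 0.72592 + 0.15327 + 0.26396 + 0.6512 = 1.7943 kg m².

1.79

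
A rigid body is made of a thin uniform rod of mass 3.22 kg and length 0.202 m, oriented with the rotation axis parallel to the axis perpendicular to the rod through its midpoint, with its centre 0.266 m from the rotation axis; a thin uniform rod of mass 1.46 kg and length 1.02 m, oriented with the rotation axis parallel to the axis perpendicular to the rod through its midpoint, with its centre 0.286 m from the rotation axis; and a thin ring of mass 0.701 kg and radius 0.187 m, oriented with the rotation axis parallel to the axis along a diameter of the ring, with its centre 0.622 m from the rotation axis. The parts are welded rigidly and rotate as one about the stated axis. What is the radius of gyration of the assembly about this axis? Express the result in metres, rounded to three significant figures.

Thin rod: I_cm = (1/12)ML² = (1/12)(3.22)(0.202)² = 0.010949 kg m^2; centre at d = 0.266 m, so the parallel axis theorem gives I = 0.010949 + (3.22)(0.266)² = 0.23878 kg m^2.
Thin rod: I_cm = (1/12)ML² = (1/12)(1.46)(1.02)² = 0.12658 kg m^2; centre at d = 0.286 m, so the parallel axis theorem gives I = 0.12658 + (1.46)(0.286)² = 0.246 kg m^2.
Thin ring: I_cm = (1/2)MR² = (1/2)(0.701)(0.187)² = 0.012257 kg m^2; centre at d = 0.622 m, so the parallel axis theorem gives I = 0.012257 + (0.701)(0.622)² = 0.28346 kg m^2.
Total I = 0.76825 kg m^2; total mass M = 5.381 kg.
k = √(I/M) = √(0.76825/5.381) = 0.37785 m.

0.378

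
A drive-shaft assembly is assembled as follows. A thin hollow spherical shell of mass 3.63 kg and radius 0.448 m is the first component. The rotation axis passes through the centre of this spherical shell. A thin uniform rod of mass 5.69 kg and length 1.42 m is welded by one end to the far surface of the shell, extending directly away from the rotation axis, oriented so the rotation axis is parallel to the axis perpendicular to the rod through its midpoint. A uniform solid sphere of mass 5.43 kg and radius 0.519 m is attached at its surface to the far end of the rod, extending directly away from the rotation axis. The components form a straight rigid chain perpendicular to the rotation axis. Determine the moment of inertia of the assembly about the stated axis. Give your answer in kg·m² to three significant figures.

Spherical shell: I_cm = (2/3)MR² = (2/3)(3.63)(0.448)² = 0.4857 kg·m²; axis through the centre, so I = 0.4857 kg·m².
Thin rod: I_cm = (1/12)ML² = (1/12)(5.69)(1.42)² = 0.95611 kg·m²; centre at d = 0.448 + 0.71 = 1.158 m, so I = I_cm + Md² gives I = 0.95611 + (5.69)(1.158)² = 8.5862 kg·m².
Solid sphere: I_cm = (2/5)MR² = (2/5)(5.43)(0.519)² = 0.58505 kg·m²; centre at d = 0.448 + 0.71 + 0.71 + 0.519 = 2.387 m, so I = I_cm + Md² gives I = 0.58505 + (5.43)(2.387)² = 31.524 kg·m².
Total I = 0.4857 + 8.5862 + 31.524 = 40.596 kg·m².

40.6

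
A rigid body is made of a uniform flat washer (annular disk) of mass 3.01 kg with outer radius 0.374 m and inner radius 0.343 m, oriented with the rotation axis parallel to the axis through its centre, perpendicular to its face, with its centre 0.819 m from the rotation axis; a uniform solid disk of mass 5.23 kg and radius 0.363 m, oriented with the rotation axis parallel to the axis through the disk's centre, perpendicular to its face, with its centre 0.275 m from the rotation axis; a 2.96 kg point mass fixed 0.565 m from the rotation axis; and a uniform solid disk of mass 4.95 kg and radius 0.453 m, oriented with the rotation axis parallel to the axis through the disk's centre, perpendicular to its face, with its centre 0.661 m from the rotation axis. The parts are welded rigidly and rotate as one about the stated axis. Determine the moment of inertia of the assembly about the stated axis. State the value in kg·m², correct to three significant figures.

6.76

Annular disk: I_cm = (1/2)M(R²+r²) = (1/2)(3.01)[(0.374)² + (0.343)²] = 0.38758 kg·m²; centre at d = 0.819 m, so the parallel axis theorem gives I = 0.38758 + (3.01)(0.819)² = 2.4066 kg·m².
Solid disk: I_cm = (1/2)MR² = (1/2)(5.23)(0.363)² = 0.34458 kg·m²; centre at d = 0.275 m, so the parallel axis theorem gives I = 0.34458 + (5.23)(0.275)² = 0.74009 kg·m².
Point mass: I_cm = 0; centre at d = 0.565 m, so the parallel axis theorem gives I = 0 + (2.96)(0.565)² = 0.94491 kg·m².
Solid disk: I_cm = (1/2)MR² = (1/2)(4.95)(0.453)² = 0.50789 kg·m²; centre at d = 0.661 m, so the parallel axis theorem gives I = 0.50789 + (4.95)(0.661)² = 2.6707 kg·m².
Total I = 2.4066 + 0.74009 + 0.94491 + 2.6707 = 6.7622 kg·m².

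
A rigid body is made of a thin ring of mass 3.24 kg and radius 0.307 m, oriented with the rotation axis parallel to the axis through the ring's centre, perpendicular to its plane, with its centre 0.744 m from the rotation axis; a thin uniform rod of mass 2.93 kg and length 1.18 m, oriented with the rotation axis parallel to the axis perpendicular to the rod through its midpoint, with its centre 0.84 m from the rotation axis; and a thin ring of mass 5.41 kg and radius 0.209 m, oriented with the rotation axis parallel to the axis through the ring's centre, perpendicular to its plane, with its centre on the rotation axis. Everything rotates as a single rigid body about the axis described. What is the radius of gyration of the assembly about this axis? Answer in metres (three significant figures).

Thin ring: I_cm = MR² = (3.24)(0.307)² = 0.30537 kg m^2; centre at d = 0.744 m, so I = I_cm + Md² gives I = 0.30537 + (3.24)(0.744)² = 2.0988 kg m^2.
Thin rod: I_cm = (1/12)ML² = (1/12)(2.93)(1.18)² = 0.33998 kg m^2; centre at d = 0.84 m, so I = I_cm + Md² gives I = 0.33998 + (2.93)(0.84)² = 2.4074 kg m^2.
Thin ring: I_cm = MR² = (5.41)(0.209)² = 0.23631 kg m^2; axis through the centre, so I = 0.23631 kg m^2.
Total I = 4.7425 kg m^2; total mass M = 11.58 kg.
k = √(I/M) = √(4.7425/11.58) = 0.63996 m.

0.640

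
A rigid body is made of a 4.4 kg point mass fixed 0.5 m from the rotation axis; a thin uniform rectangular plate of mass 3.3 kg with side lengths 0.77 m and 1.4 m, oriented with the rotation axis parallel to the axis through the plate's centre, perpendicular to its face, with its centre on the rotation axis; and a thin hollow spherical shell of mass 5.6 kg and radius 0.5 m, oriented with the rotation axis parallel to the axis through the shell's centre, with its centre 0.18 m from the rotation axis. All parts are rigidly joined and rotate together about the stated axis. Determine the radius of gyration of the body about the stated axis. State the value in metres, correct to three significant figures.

Point mass: I_cm = 0; centre at d = 0.5 m, so I = I_cm + Md² gives I = 0 + (4.4)(0.5)² = 1.1 kg m^2.
Rectangular plate: I_cm = (1/12)M(a²+b²) = (1/12)(3.3)[(0.77)² + (1.4)²] = 0.70205 kg m^2; axis through the centre, so I = 0.70205 kg m^2.
Spherical shell: I_cm = (2/3)MR² = (2/3)(5.6)(0.5)² = 0.93333 kg m^2; centre at d = 0.18 m, so I = I_cm + Md² gives I = 0.93333 + (5.6)(0.18)² = 1.1148 kg m^2.
Total I = 2.9168 kg m^2; total mass M = 13.3 kg.
k = √(I/M) = √(2.9168/13.3) = 0.46831 m.

0.468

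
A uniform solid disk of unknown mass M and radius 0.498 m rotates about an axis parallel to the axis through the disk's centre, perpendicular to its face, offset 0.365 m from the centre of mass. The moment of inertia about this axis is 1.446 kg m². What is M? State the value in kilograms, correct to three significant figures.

5.62

I = I_cm + Md² = (1/2)MR² + Md² = M·[0.5·(0.498)² + (0.365)²] = M·0.25723.
So M = 1.446 / 0.25723 = 5.6215 kg.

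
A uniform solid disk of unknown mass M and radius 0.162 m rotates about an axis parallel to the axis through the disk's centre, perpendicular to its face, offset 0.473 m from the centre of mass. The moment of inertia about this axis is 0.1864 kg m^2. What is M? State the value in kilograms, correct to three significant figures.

0.787

I = I_cm + Md² = (1/2)MR² + Md² = M·[0.5·(0.162)² + (0.473)²] = M·0.23685.
So M = 0.1864 / 0.23685 = 0.78699 kg.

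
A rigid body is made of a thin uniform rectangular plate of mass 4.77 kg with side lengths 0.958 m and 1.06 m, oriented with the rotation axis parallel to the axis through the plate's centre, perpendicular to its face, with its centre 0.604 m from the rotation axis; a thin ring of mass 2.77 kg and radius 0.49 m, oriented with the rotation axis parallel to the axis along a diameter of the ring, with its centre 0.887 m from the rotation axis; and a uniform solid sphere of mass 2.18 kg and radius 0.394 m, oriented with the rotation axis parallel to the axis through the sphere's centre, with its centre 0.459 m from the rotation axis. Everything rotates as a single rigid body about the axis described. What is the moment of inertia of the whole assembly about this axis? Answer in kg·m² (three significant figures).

Rectangular plate: I_cm = (1/12)M(a²+b²) = (1/12)(4.77)[(0.958)² + (1.06)²] = 0.81144 kg·m²; centre at d = 0.604 m, so I = I_cm + Md² gives I = 0.81144 + (4.77)(0.604)² = 2.5516 kg·m².
Thin ring: I_cm = (1/2)MR² = (1/2)(2.77)(0.49)² = 0.33254 kg·m²; centre at d = 0.887 m, so I = I_cm + Md² gives I = 0.33254 + (2.77)(0.887)² = 2.5119 kg·m².
Solid sphere: I_cm = (2/5)MR² = (2/5)(2.18)(0.394)² = 0.13537 kg·m²; centre at d = 0.459 m, so I = I_cm + Md² gives I = 0.13537 + (2.18)(0.459)² = 0.59465 kg·m².
Total I = 2.5516 + 2.5119 + 0.59465 = 5.6582 kg·m².

5.66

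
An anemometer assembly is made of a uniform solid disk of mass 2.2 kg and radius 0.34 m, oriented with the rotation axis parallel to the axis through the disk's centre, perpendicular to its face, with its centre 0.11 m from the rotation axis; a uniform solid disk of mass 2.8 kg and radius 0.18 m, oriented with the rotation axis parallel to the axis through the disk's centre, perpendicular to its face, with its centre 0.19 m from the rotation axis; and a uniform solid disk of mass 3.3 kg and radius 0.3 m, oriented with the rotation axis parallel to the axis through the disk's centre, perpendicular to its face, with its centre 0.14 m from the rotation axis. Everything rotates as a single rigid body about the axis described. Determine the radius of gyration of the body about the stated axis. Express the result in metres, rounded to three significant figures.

Solid disk: I_cm = (1/2)MR² = (1/2)(2.2)(0.34)² = 0.12716 kg·m²; centre at d = 0.11 m, so the parallel axis theorem gives I = 0.12716 + (2.2)(0.11)² = 0.15378 kg·m².
Solid disk: I_cm = (1/2)MR² = (1/2)(2.8)(0.18)² = 0.04536 kg·m²; centre at d = 0.19 m, so the parallel axis theorem gives I = 0.04536 + (2.8)(0.19)² = 0.14644 kg·m².
Solid disk: I_cm = (1/2)MR² = (1/2)(3.3)(0.3)² = 0.1485 kg·m²; centre at d = 0.14 m, so the parallel axis theorem gives I = 0.1485 + (3.3)(0.14)² = 0.21318 kg·m².
Total I = 0.5134 kg·m²; total mass M = 8.3 kg.
k = √(I/M) = √(0.5134/8.3) = 0.24871 m.

0.249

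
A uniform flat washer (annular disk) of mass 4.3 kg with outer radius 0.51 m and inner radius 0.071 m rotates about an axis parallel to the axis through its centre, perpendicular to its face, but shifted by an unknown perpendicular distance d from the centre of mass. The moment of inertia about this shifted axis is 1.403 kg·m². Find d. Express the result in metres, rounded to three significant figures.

0.440

About the centre-of-mass axis, I_cm = (1/2)M(R²+r²) = (1/2)(4.3)[(0.51)² + (0.071)²] = 0.57005 kg·m².
Parallel axis theorem: I = I_cm + Md², so Md² = 1.403 − 0.57005 = 0.83295 kg·m².
d = √(0.83295 / 4.3) = 0.44012 m.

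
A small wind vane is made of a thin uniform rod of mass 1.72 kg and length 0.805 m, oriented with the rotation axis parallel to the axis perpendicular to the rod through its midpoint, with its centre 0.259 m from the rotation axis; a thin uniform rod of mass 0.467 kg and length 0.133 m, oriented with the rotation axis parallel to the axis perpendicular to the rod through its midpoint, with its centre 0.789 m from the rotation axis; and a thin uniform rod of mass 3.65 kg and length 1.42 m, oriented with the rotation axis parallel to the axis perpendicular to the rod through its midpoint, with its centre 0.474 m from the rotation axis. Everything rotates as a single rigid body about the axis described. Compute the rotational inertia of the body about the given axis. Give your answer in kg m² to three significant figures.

Thin rod: I_cm = (1/12)ML² = (1/12)(1.72)(0.805)² = 0.092884 kg m²; centre at d = 0.259 m, so I = I_cm + Md² gives I = 0.092884 + (1.72)(0.259)² = 0.20826 kg m².
Thin rod: I_cm = (1/12)ML² = (1/12)(0.467)(0.133)² = 0.0006884 kg m²; centre at d = 0.789 m, so I = I_cm + Md² gives I = 0.0006884 + (0.467)(0.789)² = 0.29141 kg m².
Thin rod: I_cm = (1/12)ML² = (1/12)(3.65)(1.42)² = 0.61332 kg m²; centre at d = 0.474 m, so I = I_cm + Md² gives I = 0.61332 + (3.65)(0.474)² = 1.4334 kg m².
Total I = 0.20826 + 0.29141 + 1.4334 = 1.9331 kg m².

1.93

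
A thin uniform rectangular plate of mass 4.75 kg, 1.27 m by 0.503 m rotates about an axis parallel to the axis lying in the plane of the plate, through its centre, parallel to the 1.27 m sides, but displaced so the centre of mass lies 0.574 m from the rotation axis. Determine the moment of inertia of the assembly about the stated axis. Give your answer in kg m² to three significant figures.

I_cm = (1/12)Mb² = (1/12)(4.75)(0.503)² = 0.10015 kg m²; centre at d = 0.574 m, so the parallel axis theorem gives I = 0.10015 + (4.75)(0.574)² = 1.6652 kg m².

1.67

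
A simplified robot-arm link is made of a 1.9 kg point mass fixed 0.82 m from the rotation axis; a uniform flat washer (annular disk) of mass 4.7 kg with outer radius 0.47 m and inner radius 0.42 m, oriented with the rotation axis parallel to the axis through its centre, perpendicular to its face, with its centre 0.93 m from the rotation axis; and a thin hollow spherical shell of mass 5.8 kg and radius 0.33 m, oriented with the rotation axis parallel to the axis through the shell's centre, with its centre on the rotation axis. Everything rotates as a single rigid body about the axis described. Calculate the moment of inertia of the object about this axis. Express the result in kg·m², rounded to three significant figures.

Point mass: I_cm = 0; centre at d = 0.82 m, so the parallel axis theorem gives I = 0 + (1.9)(0.82)² = 1.2776 kg·m².
Annular disk: I_cm = (1/2)M(R²+r²) = (1/2)(4.7)[(0.47)² + (0.42)²] = 0.93366 kg·m²; centre at d = 0.93 m, so the parallel axis theorem gives I = 0.93366 + (4.7)(0.93)² = 4.9987 kg·m².
Spherical shell: I_cm = (2/3)MR² = (2/3)(5.8)(0.33)² = 0.42108 kg·m²; axis through the centre, so I = 0.42108 kg·m².
Total I = 1.2776 + 4.9987 + 0.42108 = 6.6973 kg·m².

6.70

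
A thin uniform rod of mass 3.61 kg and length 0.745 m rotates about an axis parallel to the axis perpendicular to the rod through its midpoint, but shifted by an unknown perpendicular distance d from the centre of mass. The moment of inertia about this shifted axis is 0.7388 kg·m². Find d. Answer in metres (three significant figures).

0.398

About the centre-of-mass axis, I_cm = (1/12)ML² = (1/12)(3.61)(0.745)² = 0.16697 kg·m².
Parallel axis theorem: I = I_cm + Md², so Md² = 0.7388 − 0.16697 = 0.57183 kg·m².
d = √(0.57183 / 3.61) = 0.398 m.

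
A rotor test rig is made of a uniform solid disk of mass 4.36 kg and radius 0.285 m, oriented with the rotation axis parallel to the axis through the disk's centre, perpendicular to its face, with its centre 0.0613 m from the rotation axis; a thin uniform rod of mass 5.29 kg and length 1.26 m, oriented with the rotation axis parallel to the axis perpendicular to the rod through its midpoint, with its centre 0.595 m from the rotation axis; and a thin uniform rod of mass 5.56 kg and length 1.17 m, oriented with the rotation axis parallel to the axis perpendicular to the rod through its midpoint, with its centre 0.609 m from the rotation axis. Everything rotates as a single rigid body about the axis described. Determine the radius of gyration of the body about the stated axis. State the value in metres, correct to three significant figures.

0.599

Solid disk: I_cm = (1/2)MR² = (1/2)(4.36)(0.285)² = 0.17707 kg m^2; centre at d = 0.0613 m, so I = I_cm + Md² gives I = 0.17707 + (4.36)(0.0613)² = 0.19345 kg m^2.
Thin rod: I_cm = (1/12)ML² = (1/12)(5.29)(1.26)² = 0.69987 kg m^2; centre at d = 0.595 m, so I = I_cm + Md² gives I = 0.69987 + (5.29)(0.595)² = 2.5727 kg m^2.
Thin rod: I_cm = (1/12)ML² = (1/12)(5.56)(1.17)² = 0.63426 kg m^2; centre at d = 0.609 m, so I = I_cm + Md² gives I = 0.63426 + (5.56)(0.609)² = 2.6964 kg m^2.
Total I = 5.4625 kg m^2; total mass M = 15.21 kg.
k = √(I/M) = √(5.4625/15.21) = 0.59928 m.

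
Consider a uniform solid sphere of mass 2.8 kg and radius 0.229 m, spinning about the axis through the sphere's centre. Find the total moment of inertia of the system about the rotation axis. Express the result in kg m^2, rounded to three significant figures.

I_cm = (2/5)MR² = (2/5)(2.8)(0.229)² = 0.058734 kg m^2; axis through the centre, so I = 0.058734 kg m^2.

0.0587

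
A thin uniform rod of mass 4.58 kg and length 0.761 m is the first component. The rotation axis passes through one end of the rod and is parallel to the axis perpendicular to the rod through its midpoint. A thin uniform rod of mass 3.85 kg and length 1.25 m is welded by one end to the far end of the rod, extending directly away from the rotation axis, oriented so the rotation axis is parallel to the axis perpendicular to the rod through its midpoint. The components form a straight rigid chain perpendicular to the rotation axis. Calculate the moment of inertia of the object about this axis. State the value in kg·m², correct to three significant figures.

8.78

Thin rod: I_cm = (1/12)ML² = (1/12)(4.58)(0.761)² = 0.22103 kg·m²; centre at d = 0.3805 m, so I = I_cm + Md² gives I = 0.22103 + (4.58)(0.3805)² = 0.88412 kg·m².
Thin rod: I_cm = (1/12)ML² = (1/12)(3.85)(1.25)² = 0.5013 kg·m²; centre at d = 0.3805 + 0.3805 + 0.625 = 1.386 m, so I = I_cm + Md² gives I = 0.5013 + (3.85)(1.386)² = 7.8971 kg·m².
Total I = 0.88412 + 7.8971 = 8.7813 kg·m².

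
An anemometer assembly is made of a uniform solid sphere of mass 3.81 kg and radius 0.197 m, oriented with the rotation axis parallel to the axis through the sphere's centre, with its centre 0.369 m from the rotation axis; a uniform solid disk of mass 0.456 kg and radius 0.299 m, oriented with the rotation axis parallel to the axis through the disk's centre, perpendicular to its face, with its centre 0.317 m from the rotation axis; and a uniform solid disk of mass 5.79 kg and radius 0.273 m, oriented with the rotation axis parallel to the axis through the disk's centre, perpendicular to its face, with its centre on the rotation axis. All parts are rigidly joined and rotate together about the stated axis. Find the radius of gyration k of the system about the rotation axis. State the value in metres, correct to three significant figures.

Solid sphere: I_cm = (2/5)MR² = (2/5)(3.81)(0.197)² = 0.059145 kg m²; centre at d = 0.369 m, so I = I_cm + Md² gives I = 0.059145 + (3.81)(0.369)² = 0.57792 kg m².
Solid disk: I_cm = (1/2)MR² = (1/2)(0.456)(0.299)² = 0.020383 kg m²; centre at d = 0.317 m, so I = I_cm + Md² gives I = 0.020383 + (0.456)(0.317)² = 0.066206 kg m².
Solid disk: I_cm = (1/2)MR² = (1/2)(5.79)(0.273)² = 0.21576 kg m²; axis through the centre, so I = 0.21576 kg m².
Total I = 0.85989 kg m²; total mass M = 10.056 kg.
k = √(I/M) = √(0.85989/10.056) = 0.29242 m.

0.292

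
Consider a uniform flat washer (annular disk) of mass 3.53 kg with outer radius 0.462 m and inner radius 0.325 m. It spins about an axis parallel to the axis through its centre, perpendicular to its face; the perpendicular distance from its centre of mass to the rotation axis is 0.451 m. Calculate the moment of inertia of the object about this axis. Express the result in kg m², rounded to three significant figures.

1.28

I_cm = (1/2)M(R²+r²) = (1/2)(3.53)[(0.462)² + (0.325)²] = 0.56316 kg m²; centre at d = 0.451 m, so I = I_cm + Md² gives I = 0.56316 + (3.53)(0.451)² = 1.2812 kg m².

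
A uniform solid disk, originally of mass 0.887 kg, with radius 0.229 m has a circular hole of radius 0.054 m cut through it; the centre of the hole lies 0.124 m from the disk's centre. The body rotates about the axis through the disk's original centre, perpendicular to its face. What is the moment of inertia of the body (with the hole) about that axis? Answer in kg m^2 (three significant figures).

Unpierced body about its centre: I₀ = (1/2)MR² = (1/2)(0.887)(0.229)² = 0.023258 kg m^2.
The removed disk has mass m = M·(r/R)² = (0.887)(0.054/0.229)² = 0.049322 kg (same uniform areal density).
Its moment of inertia about the rotation axis (parallel-axis theorem): I_hole = (1/2)mr² + md² = (1/2)(0.049322)(0.054)² + (0.049322)(0.124)² = 0.00083029 kg m^2.
Treating the hole as negative mass, I = I₀ − I_hole = 0.023258 − 0.00083029 = 0.022427 kg m^2.

0.0224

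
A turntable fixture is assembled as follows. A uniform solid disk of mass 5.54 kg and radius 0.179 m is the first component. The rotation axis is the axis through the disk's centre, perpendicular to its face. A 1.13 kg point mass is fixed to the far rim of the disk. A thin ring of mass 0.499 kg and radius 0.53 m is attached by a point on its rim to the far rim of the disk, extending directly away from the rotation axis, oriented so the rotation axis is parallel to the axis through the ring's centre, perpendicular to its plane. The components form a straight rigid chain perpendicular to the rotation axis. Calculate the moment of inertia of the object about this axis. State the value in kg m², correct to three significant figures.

Solid disk: I_cm = (1/2)MR² = (1/2)(5.54)(0.179)² = 0.088754 kg m²; axis through the centre, so I = 0.088754 kg m².
Point mass: I_cm = 0; centre at d = 0.179 m, so I = I_cm + Md² gives I = 0 + (1.13)(0.179)² = 0.036206 kg m².
Thin ring: I_cm = MR² = (0.499)(0.53)² = 0.14017 kg m²; centre at d = 0.179 + 0.53 = 0.709 m, so I = I_cm + Md² gives I = 0.14017 + (0.499)(0.709)² = 0.39101 kg m².
Total I = 0.088754 + 0.036206 + 0.39101 = 0.51597 kg m².

0.516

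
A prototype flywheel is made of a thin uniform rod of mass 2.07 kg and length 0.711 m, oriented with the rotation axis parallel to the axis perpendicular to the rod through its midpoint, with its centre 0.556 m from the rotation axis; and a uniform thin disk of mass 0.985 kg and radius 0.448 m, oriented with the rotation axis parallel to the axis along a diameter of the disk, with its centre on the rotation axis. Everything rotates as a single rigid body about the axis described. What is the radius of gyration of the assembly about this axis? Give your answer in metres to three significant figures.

0.504

Thin rod: I_cm = (1/12)ML² = (1/12)(2.07)(0.711)² = 0.087202 kg m²; centre at d = 0.556 m, so the parallel axis theorem gives I = 0.087202 + (2.07)(0.556)² = 0.72711 kg m².
Thin disk: I_cm = (1/4)MR² = (1/4)(0.985)(0.448)² = 0.049423 kg m²; axis through the centre, so I = 0.049423 kg m².
Total I = 0.77654 kg m²; total mass M = 3.055 kg.
k = √(I/M) = √(0.77654/3.055) = 0.50417 m.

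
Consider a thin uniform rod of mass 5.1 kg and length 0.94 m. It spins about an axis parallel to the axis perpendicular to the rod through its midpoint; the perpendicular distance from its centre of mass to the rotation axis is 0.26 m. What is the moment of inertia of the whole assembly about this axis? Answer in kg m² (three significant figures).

0.720

I_cm = (1/12)ML² = (1/12)(5.1)(0.94)² = 0.37553 kg m²; centre at d = 0.26 m, so the parallel axis theorem gives I = 0.37553 + (5.1)(0.26)² = 0.72029 kg m².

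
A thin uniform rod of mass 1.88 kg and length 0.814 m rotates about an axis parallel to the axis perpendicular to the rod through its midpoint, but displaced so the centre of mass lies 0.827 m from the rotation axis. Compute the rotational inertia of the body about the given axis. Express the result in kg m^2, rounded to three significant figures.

I_cm = (1/12)ML² = (1/12)(1.88)(0.814)² = 0.10381 kg m^2; centre at d = 0.827 m, so I = I_cm + Md² gives I = 0.10381 + (1.88)(0.827)² = 1.3896 kg m^2.

1.39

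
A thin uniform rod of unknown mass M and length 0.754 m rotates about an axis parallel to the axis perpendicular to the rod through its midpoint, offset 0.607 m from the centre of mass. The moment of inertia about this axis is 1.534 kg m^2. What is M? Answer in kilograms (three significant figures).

3.69

I = I_cm + Md² = (1/12)ML² + Md² = M·[0.0833333·(0.754)² + (0.607)²] = M·0.41583.
So M = 1.534 / 0.41583 = 3.689 kg.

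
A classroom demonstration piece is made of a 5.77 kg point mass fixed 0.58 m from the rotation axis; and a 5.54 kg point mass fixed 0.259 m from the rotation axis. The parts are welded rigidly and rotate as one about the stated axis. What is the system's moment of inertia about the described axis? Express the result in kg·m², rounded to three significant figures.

Point mass: I_cm = 0; centre at d = 0.58 m, so I = I_cm + Md² gives I = 0 + (5.77)(0.58)² = 1.941 kg·m².
Point mass: I_cm = 0; centre at d = 0.259 m, so I = I_cm + Md² gives I = 0 + (5.54)(0.259)² = 0.37163 kg·m².
Total I = 1.941 + 0.37163 = 2.3127 kg·m².

2.31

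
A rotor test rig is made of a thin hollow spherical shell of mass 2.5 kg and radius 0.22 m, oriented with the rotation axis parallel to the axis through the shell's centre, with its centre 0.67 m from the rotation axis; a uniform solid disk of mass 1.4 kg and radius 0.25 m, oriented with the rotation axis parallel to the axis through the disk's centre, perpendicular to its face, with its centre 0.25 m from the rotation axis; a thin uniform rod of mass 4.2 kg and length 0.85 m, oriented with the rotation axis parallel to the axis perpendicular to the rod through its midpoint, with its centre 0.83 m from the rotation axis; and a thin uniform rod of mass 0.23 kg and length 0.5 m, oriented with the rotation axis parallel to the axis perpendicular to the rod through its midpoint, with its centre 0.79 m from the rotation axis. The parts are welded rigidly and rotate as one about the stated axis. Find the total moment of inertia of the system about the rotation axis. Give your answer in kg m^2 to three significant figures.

Spherical shell: I_cm = (2/3)MR² = (2/3)(2.5)(0.22)² = 0.080667 kg m^2; centre at d = 0.67 m, so the parallel axis theorem gives I = 0.080667 + (2.5)(0.67)² = 1.2029 kg m^2.
Solid disk: I_cm = (1/2)MR² = (1/2)(1.4)(0.25)² = 0.04375 kg m^2; centre at d = 0.25 m, so the parallel axis theorem gives I = 0.04375 + (1.4)(0.25)² = 0.13125 kg m^2.
Thin rod: I_cm = (1/12)ML² = (1/12)(4.2)(0.85)² = 0.25287 kg m^2; centre at d = 0.83 m, so the parallel axis theorem gives I = 0.25287 + (4.2)(0.83)² = 3.1463 kg m^2.
Thin rod: I_cm = (1/12)ML² = (1/12)(0.23)(0.5)² = 0.0047917 kg m^2; centre at d = 0.79 m, so the parallel axis theorem gives I = 0.0047917 + (0.23)(0.79)² = 0.14833 kg m^2.
Total I = 1.2029 + 0.13125 + 3.1463 + 0.14833 = 4.6288 kg m^2.

4.63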